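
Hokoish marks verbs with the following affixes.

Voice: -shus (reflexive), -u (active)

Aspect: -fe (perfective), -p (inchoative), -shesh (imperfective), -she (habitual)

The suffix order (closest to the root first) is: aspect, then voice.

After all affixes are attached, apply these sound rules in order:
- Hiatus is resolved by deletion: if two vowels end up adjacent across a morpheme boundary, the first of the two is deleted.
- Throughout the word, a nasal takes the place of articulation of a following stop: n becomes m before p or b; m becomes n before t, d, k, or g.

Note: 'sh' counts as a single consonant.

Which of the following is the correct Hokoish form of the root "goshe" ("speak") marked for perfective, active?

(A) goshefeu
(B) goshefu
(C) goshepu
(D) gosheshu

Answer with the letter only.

Attach aspect perfective -fe → goshefe.
Attach voice active -u → goshefeu.
Apply vowel deletion: goshefeu → goshefu.
Nasal assimilation: no change.
So the correct form is goshefu, option (B).
(C) goshepu is wrong: it uses inchoative instead of perfective for aspect.
(D) gosheshu is wrong: it uses habitual instead of perfective for aspect.
(A) goshefeu is wrong: it fails to apply the sound rule(s).

B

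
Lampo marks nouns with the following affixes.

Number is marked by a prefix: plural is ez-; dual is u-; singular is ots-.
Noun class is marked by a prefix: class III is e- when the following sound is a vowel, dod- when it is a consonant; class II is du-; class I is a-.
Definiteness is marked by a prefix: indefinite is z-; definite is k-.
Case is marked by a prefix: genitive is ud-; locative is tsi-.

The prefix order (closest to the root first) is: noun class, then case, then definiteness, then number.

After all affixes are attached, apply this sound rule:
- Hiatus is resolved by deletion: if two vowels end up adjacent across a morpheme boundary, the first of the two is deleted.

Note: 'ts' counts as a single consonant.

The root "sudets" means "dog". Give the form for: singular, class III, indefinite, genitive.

otszuddodsudets

Attach noun class class III dod- (before consonant 's') → dodsudets.
Attach case genitive ud- → uddodsudets.
Attach definiteness indefinite z- → zuddodsudets.
Attach number singular ots- → otszuddodsudets.
Vowel deletion: no change.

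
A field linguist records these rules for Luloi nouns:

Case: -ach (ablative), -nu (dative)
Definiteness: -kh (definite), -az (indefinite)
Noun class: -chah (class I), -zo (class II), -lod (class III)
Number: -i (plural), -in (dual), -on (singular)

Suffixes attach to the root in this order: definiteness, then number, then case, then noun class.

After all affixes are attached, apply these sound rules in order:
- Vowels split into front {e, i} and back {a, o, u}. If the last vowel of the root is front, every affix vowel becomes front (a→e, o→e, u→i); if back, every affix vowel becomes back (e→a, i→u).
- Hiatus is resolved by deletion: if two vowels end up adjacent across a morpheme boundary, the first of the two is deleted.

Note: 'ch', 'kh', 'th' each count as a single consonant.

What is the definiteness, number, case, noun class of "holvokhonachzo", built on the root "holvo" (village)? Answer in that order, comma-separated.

Segment: holvo-kh-on-ach-zo.
definiteness: -kh → definite.
number: -on → singular.
case: -ach → ablative.
noun class: -zo → class II.

definite, singular, ablative, class II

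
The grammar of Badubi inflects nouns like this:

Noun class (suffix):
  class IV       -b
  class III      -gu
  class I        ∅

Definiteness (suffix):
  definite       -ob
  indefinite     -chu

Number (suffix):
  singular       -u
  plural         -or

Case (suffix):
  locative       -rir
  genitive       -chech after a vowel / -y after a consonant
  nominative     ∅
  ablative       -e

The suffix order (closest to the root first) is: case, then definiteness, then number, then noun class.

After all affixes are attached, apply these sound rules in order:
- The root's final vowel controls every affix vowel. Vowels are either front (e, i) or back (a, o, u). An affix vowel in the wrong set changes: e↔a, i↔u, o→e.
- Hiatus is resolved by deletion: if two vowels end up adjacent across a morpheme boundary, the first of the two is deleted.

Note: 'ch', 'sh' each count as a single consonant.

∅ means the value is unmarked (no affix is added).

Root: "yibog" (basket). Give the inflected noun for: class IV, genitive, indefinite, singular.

yibogychub

Attach case genitive -y (after consonant 'g') → yibogy.
Attach definiteness indefinite -chu → yibogychu.
Attach number singular -u → yibogychuu.
Attach noun class class IV -b → yibogychuub.
Vowel harmony: no change.
Apply vowel deletion: yibogychuub → yibogychub.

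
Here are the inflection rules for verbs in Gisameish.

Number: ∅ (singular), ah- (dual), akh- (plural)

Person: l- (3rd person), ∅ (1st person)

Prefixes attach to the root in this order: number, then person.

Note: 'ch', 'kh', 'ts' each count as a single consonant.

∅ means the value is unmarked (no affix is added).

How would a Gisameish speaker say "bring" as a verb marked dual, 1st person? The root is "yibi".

Attach number dual ah- → ahyibi.
person = 1st person: zero marking, form stays ahyibi.

ahyibi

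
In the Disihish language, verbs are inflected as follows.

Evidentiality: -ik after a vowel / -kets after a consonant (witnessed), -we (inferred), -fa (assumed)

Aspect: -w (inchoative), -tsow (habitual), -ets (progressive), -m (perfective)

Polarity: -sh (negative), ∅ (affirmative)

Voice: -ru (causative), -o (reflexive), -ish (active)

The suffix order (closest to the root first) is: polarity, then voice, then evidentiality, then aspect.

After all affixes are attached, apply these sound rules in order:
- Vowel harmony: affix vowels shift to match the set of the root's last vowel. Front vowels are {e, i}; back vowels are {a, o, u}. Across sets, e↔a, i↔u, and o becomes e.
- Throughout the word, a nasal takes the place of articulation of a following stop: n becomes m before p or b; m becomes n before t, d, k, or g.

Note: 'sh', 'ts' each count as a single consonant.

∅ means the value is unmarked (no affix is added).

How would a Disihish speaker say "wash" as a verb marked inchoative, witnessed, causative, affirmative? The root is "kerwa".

kerwaruukw

polarity = affirmative: zero marking, form stays kerwa.
Attach voice causative -ru → kerwaru.
Attach evidentiality witnessed -ik (after vowel 'u') → kerwaruik.
Attach aspect inchoative -w → kerwaruikw.
Apply vowel harmony: kerwaruikw → kerwaruukw.
Nasal assimilation: no change.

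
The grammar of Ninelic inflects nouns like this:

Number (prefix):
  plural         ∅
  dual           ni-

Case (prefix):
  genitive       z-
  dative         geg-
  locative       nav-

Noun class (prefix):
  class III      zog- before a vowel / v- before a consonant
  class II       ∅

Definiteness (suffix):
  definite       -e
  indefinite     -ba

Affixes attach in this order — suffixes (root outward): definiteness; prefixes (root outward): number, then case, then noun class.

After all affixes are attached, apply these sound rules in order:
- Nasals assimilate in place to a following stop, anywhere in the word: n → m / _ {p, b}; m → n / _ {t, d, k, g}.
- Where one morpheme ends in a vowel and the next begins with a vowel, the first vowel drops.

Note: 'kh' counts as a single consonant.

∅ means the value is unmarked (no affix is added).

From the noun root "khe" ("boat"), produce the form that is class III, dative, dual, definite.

vgegnikhe

Attach number dual ni- → nikhe.
Attach definiteness definite -e → nikhee.
Attach case dative geg- → gegnikhee.
Attach noun class class III v- (before consonant 'g') → vgegnikhee.
Nasal assimilation: no change.
Apply vowel deletion: vgegnikhee → vgegnikhe.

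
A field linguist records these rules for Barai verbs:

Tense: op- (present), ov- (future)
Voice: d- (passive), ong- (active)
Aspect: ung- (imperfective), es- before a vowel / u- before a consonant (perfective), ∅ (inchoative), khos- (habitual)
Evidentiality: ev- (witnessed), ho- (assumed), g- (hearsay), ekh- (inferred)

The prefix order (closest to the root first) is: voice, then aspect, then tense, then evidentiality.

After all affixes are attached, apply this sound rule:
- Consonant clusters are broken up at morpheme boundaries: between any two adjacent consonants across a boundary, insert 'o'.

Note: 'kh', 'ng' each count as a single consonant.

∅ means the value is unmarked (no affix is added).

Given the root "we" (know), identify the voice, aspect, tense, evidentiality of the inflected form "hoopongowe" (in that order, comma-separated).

active, inchoative, present, assumed

Segment: ho-op-ong-we.
voice: ong- → active.
aspect: ∅ → inchoative.
tense: op- → present.
evidentiality: ho- → assumed.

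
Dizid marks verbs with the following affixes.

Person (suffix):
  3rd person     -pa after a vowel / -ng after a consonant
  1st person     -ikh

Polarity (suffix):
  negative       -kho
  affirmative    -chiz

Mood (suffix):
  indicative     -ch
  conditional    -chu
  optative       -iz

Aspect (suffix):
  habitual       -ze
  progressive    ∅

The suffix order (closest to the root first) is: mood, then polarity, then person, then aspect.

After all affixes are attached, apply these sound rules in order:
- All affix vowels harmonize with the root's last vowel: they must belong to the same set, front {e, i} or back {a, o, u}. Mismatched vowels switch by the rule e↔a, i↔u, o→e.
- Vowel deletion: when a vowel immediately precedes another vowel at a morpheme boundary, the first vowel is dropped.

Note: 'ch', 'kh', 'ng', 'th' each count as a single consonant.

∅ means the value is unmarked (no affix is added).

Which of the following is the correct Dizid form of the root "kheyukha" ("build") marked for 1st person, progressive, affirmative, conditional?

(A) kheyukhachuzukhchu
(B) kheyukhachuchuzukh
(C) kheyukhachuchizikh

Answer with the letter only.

B

Attach mood conditional -chu → kheyukhachu.
Attach polarity affirmative -chiz → kheyukhachuchiz.
Attach person 1st person -ikh → kheyukhachuchizikh.
aspect = progressive: zero marking, form stays kheyukhachuchizikh.
Apply vowel harmony: kheyukhachuchizikh → kheyukhachuchuzukh.
Vowel deletion: no change.
So the correct form is kheyukhachuchuzukh, option (B).
(C) kheyukhachuchizikh is wrong: it fails to apply the sound rule(s).
(A) kheyukhachuzukhchu is wrong: it has the affixes in the wrong order.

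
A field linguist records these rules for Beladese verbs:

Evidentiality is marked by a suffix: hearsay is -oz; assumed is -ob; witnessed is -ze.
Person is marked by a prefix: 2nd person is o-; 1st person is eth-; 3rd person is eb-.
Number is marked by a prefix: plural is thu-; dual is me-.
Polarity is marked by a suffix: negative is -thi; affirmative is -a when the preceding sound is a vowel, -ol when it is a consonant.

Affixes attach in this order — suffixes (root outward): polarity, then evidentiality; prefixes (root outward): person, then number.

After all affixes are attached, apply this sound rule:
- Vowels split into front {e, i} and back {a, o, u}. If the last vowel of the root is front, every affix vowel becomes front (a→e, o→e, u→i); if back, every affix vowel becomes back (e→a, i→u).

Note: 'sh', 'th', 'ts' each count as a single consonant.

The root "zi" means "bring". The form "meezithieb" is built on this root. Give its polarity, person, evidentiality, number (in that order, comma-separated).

Segment: me-o-zi-thi-ob.
polarity: -thi → negative.
person: o- → 2nd person.
evidentiality: -ob → assumed.
number: me- → dual.

negative, 2nd person, assumed, dual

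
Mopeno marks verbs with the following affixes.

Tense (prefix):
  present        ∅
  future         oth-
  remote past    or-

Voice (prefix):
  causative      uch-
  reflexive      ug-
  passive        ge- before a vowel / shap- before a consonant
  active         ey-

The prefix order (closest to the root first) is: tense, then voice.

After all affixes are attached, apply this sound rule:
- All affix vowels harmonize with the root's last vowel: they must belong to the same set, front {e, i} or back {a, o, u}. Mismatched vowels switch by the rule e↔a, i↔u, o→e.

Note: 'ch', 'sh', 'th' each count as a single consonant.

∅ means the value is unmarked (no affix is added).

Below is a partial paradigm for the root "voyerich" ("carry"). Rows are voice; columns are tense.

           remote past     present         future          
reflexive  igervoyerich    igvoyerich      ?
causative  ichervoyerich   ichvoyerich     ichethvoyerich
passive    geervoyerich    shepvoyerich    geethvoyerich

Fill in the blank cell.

igethvoyerich

Attach tense future oth- → othvoyerich.
Attach voice reflexive ug- → ugothvoyerich.
Apply vowel harmony: ugothvoyerich → igethvoyerich.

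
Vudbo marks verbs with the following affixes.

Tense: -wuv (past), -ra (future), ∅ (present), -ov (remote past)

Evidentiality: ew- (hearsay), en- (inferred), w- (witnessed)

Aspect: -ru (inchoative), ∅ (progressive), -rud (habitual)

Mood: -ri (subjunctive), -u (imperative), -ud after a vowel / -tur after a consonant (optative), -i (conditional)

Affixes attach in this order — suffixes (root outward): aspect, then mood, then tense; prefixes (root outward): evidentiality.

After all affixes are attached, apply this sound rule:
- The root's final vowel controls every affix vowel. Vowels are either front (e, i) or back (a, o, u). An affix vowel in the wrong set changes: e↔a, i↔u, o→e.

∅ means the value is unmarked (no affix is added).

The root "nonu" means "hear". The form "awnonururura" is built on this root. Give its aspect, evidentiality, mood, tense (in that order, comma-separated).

Segment: ew-nonu-ru-ri-ra.
aspect: -ru → inchoative.
evidentiality: ew- → hearsay.
mood: -ri → subjunctive.
tense: -ra → future.

inchoative, hearsay, subjunctive, future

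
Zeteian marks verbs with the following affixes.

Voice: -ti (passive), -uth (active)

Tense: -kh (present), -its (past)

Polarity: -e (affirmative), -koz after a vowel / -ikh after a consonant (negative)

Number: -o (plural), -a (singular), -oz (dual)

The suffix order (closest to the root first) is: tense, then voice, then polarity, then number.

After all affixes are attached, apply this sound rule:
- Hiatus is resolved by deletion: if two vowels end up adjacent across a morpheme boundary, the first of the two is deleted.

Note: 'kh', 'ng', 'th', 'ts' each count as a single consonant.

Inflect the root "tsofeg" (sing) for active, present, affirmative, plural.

tsofegkhutho

Attach tense present -kh → tsofegkh.
Attach voice active -uth → tsofegkhuth.
Attach polarity affirmative -e → tsofegkhuthe.
Attach number plural -o → tsofegkhutheo.
Apply vowel deletion: tsofegkhutheo → tsofegkhutho.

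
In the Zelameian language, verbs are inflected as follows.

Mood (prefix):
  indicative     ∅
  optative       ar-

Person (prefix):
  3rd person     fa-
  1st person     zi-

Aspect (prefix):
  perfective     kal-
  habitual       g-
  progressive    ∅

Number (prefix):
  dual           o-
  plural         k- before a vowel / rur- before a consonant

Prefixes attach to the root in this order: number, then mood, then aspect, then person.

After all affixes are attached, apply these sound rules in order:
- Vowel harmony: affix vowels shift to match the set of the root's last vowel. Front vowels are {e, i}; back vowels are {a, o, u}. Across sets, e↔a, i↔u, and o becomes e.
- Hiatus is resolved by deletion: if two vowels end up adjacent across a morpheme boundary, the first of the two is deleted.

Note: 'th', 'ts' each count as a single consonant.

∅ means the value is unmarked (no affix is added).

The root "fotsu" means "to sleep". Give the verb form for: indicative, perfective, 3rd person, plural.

fakalrurfotsu

Attach number plural rur- (before consonant 'f') → rurfotsu.
mood = indicative: zero marking, form stays rurfotsu.
Attach aspect perfective kal- → kalrurfotsu.
Attach person 3rd person fa- → fakalrurfotsu.
Vowel harmony: no change.
Vowel deletion: no change.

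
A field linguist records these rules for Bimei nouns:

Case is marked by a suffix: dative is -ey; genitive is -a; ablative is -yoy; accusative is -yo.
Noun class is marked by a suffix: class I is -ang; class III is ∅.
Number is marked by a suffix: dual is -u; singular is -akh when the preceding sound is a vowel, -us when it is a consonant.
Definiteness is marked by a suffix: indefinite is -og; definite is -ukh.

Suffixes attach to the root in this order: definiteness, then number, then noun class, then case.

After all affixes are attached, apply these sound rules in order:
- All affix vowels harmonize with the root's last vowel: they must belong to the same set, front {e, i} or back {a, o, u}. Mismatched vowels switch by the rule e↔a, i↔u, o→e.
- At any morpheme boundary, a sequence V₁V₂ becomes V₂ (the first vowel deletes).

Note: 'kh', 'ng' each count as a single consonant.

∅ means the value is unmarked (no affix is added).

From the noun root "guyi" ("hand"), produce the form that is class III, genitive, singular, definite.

Attach definiteness definite -ukh → guyiukh.
Attach number singular -us (after consonant 'kh') → guyiukhus.
noun class = class III: zero marking, form stays guyiukhus.
Attach case genitive -a → guyiukhusa.
Apply vowel harmony: guyiukhusa → guyiikhise.
Apply vowel deletion: guyiikhise → guyikhise.

guyikhise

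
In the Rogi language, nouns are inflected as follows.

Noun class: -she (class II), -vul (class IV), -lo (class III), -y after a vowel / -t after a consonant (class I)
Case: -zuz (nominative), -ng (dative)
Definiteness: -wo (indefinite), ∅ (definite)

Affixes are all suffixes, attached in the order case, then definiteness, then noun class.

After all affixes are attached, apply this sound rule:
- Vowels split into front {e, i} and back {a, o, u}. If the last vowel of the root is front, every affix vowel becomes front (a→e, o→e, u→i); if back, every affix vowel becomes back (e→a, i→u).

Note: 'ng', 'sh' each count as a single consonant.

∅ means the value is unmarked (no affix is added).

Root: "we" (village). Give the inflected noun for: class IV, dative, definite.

wengvil

Attach case dative -ng → weng.
definiteness = definite: zero marking, form stays weng.
Attach noun class class IV -vul → wengvul.
Apply vowel harmony: wengvul → wengvil.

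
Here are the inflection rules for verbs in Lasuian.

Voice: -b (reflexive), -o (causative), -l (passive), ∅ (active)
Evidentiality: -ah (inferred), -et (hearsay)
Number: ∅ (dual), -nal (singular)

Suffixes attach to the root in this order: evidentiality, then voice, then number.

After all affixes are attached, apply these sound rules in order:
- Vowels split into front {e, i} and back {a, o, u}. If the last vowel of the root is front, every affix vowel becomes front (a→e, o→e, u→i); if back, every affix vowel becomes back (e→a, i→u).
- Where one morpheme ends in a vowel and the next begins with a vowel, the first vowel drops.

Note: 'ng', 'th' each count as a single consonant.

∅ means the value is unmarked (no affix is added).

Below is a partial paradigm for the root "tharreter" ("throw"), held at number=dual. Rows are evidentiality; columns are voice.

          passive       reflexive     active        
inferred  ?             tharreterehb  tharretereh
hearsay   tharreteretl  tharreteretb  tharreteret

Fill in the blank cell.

Attach evidentiality inferred -ah → tharreterah.
Attach voice passive -l → tharreterahl.
number = dual: zero marking, form stays tharreterahl.
Apply vowel harmony: tharreterahl → tharreterehl.
Vowel deletion: no change.

tharreterehl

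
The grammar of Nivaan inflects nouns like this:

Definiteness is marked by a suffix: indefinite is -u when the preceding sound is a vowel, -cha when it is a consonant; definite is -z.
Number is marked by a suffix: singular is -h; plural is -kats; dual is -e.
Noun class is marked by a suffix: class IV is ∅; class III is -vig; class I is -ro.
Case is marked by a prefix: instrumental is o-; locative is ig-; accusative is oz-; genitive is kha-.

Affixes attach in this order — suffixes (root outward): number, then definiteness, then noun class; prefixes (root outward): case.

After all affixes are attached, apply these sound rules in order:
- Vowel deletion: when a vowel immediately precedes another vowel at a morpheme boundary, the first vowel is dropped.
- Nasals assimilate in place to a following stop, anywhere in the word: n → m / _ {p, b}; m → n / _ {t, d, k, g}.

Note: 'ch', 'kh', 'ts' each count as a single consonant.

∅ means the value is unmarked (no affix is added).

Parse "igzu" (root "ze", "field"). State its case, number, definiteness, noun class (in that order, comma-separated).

locative, dual, indefinite, class IV

Segment: ig-ze-e-u.
case: ig- → locative.
number: -e → dual.
definiteness: -u/cha → indefinite.
noun class: ∅ → class IV.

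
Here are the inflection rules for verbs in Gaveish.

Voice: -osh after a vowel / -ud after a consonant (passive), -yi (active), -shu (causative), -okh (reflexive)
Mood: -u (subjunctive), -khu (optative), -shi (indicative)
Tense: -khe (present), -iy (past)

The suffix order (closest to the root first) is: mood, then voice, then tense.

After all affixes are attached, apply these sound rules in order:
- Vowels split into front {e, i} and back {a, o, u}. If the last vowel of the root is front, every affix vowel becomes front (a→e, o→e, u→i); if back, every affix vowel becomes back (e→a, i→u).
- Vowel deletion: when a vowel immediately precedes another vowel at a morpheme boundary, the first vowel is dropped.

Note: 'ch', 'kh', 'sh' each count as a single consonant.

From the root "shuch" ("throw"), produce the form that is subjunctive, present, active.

Attach mood subjunctive -u → shuchu.
Attach voice active -yi → shuchuyi.
Attach tense present -khe → shuchuyikhe.
Apply vowel harmony: shuchuyikhe → shuchuyukha.
Vowel deletion: no change.

shuchuyukha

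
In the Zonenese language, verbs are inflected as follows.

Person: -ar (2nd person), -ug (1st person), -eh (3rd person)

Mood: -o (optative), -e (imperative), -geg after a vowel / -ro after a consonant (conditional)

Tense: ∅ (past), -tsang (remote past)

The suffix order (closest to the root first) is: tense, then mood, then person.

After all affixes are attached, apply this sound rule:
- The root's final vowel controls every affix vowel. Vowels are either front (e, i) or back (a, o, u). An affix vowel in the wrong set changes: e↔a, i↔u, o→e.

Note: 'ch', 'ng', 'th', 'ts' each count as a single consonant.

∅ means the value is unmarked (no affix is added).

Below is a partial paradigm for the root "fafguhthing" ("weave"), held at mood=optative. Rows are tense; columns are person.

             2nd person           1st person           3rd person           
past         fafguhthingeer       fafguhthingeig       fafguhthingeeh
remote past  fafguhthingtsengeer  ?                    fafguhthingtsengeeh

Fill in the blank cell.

Attach tense remote past -tsang → fafguhthingtsang.
Attach mood optative -o → fafguhthingtsango.
Attach person 1st person -ug → fafguhthingtsangoug.
Apply vowel harmony: fafguhthingtsangoug → fafguhthingtsengeig.

fafguhthingtsengeig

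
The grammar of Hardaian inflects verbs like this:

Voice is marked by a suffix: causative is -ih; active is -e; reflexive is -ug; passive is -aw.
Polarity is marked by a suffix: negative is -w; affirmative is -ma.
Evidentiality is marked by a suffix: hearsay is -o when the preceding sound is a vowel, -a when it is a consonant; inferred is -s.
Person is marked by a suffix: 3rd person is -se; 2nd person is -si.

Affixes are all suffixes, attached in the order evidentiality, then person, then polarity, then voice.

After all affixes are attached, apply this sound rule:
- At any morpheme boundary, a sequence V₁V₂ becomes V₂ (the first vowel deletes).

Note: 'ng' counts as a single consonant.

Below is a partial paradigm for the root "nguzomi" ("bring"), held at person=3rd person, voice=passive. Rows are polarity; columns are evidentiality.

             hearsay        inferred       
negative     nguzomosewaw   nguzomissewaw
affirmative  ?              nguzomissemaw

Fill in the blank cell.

Attach evidentiality hearsay -o (after vowel 'i') → nguzomio.
Attach person 3rd person -se → nguzomiose.
Attach polarity affirmative -ma → nguzomiosema.
Attach voice passive -aw → nguzomiosemaaw.
Apply vowel deletion: nguzomiosemaaw → nguzomosemaw.

nguzomosemaw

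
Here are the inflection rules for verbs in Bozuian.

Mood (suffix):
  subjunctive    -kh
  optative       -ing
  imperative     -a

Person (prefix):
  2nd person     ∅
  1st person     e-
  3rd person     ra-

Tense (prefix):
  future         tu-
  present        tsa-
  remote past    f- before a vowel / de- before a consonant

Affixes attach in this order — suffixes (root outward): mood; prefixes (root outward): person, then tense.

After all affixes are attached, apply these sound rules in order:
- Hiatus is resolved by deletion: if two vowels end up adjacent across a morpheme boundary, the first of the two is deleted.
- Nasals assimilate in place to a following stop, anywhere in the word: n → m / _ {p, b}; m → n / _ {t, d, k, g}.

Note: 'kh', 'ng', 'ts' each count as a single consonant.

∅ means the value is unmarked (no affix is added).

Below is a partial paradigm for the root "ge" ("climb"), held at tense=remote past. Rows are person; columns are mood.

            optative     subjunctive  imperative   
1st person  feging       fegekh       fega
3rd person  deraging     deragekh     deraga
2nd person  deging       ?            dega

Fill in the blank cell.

degekh

person = 2nd person: zero marking, form stays ge.
Attach mood subjunctive -kh → gekh.
Attach tense remote past de- (before consonant 'g') → degekh.
Vowel deletion: no change.
Nasal assimilation: no change.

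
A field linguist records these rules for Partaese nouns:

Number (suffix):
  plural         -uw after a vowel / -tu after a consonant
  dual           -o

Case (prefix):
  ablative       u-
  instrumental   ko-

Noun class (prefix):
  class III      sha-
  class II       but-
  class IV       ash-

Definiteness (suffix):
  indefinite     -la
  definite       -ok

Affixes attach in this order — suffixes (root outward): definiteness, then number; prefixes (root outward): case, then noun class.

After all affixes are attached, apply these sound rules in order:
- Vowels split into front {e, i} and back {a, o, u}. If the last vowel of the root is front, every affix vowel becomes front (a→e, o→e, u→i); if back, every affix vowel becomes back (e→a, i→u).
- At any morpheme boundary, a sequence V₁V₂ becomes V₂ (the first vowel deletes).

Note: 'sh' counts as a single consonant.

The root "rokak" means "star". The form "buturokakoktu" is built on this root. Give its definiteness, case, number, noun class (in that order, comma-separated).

Segment: but-u-rokak-ok-tu.
definiteness: -ok → definite.
case: u- → ablative.
number: -uw/tu → plural.
noun class: but- → class II.

definite, ablative, plural, class II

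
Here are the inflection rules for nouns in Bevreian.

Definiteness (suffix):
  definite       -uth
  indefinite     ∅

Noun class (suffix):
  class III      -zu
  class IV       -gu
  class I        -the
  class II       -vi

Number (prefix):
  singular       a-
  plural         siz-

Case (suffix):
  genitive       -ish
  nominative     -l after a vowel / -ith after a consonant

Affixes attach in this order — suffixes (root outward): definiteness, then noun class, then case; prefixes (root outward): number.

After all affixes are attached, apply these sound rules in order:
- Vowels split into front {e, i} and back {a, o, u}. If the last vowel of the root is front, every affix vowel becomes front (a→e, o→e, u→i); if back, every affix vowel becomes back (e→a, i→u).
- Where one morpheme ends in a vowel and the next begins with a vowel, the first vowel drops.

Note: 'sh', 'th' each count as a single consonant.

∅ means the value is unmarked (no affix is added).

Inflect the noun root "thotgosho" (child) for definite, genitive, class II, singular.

Attach definiteness definite -uth → thotgoshouth.
Attach number singular a- → athotgoshouth.
Attach noun class class II -vi → athotgoshouthvi.
Attach case genitive -ish → athotgoshouthviish.
Apply vowel harmony: athotgoshouthviish → athotgoshouthvuush.
Apply vowel deletion: athotgoshouthvuush → athotgoshuthvush.

athotgoshuthvush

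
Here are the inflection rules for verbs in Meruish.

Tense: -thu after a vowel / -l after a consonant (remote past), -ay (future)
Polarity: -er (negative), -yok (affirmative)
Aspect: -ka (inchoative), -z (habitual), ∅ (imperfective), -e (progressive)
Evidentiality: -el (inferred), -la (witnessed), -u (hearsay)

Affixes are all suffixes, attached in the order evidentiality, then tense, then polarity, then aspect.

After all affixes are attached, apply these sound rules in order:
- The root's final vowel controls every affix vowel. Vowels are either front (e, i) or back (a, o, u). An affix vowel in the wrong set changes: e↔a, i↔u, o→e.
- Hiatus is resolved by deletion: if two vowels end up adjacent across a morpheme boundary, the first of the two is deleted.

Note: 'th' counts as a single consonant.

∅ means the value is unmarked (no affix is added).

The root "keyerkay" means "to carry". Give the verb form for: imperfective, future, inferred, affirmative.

Attach evidentiality inferred -el → keyerkayel.
Attach tense future -ay → keyerkayelay.
Attach polarity affirmative -yok → keyerkayelayyok.
aspect = imperfective: zero marking, form stays keyerkayelayyok.
Apply vowel harmony: keyerkayelayyok → keyerkayalayyok.
Vowel deletion: no change.

keyerkayalayyok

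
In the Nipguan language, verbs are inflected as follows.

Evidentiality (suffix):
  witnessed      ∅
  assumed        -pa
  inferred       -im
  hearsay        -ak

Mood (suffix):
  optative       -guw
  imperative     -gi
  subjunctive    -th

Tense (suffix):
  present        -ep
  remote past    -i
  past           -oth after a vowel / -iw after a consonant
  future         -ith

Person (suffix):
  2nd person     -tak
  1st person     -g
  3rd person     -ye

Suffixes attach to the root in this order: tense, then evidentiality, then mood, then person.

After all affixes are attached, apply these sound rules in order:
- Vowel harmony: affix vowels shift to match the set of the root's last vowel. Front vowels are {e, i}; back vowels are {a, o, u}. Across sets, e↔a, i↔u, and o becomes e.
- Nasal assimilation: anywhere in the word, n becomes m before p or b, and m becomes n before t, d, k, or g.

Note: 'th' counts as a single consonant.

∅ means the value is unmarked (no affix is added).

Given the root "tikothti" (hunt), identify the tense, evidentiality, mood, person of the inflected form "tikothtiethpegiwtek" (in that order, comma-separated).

past, assumed, optative, 2nd person

Segment: tikothti-oth-pa-guw-tak.
tense: -oth/iw → past.
evidentiality: -pa → assumed.
mood: -guw → optative.
person: -tak → 2nd person.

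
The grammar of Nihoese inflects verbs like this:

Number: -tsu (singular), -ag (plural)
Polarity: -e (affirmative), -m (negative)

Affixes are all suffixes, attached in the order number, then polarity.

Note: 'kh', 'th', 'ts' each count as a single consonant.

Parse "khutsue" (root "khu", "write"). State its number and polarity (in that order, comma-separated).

singular, affirmative

Segment: khu-tsu-e.
number: -tsu → singular.
polarity: -e → affirmative.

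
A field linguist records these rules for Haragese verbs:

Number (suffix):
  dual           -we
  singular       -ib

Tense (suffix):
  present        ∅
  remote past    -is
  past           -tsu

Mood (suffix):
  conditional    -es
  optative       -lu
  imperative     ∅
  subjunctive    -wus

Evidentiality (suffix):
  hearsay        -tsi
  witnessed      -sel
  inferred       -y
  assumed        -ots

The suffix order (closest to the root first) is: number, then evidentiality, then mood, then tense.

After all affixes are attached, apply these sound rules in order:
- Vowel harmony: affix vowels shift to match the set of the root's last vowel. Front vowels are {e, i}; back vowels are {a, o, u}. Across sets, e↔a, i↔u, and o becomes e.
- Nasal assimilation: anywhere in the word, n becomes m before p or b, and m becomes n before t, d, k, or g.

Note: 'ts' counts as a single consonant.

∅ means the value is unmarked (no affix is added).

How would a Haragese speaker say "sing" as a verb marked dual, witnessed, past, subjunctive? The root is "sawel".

Attach number dual -we → sawelwe.
Attach evidentiality witnessed -sel → sawelwesel.
Attach mood subjunctive -wus → sawelweselwus.
Attach tense past -tsu → sawelweselwustsu.
Apply vowel harmony: sawelweselwustsu → sawelweselwistsi.
Nasal assimilation: no change.

sawelweselwistsi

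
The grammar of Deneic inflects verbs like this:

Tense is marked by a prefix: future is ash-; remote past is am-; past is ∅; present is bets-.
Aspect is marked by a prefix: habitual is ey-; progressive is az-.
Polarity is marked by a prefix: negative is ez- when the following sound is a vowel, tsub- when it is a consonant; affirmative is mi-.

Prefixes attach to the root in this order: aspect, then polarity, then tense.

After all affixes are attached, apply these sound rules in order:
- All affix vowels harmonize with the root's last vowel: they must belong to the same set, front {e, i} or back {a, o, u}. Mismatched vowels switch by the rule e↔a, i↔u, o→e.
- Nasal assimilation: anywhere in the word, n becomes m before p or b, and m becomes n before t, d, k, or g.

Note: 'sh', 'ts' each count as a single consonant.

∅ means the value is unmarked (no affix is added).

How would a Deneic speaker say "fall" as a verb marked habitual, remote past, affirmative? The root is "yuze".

Attach aspect habitual ey- → eyyuze.
Attach polarity affirmative mi- → mieyyuze.
Attach tense remote past am- → ammieyyuze.
Apply vowel harmony: ammieyyuze → emmieyyuze.
Nasal assimilation: no change.

emmieyyuze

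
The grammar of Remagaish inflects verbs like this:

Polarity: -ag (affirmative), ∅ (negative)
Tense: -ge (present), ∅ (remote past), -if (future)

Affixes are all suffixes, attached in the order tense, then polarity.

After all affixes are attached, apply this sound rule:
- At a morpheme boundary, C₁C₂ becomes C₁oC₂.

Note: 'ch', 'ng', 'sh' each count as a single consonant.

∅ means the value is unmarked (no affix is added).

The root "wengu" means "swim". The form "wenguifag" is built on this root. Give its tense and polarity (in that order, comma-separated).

future, affirmative

Segment: wengu-if-ag.
tense: -if → future.
polarity: -ag → affirmative.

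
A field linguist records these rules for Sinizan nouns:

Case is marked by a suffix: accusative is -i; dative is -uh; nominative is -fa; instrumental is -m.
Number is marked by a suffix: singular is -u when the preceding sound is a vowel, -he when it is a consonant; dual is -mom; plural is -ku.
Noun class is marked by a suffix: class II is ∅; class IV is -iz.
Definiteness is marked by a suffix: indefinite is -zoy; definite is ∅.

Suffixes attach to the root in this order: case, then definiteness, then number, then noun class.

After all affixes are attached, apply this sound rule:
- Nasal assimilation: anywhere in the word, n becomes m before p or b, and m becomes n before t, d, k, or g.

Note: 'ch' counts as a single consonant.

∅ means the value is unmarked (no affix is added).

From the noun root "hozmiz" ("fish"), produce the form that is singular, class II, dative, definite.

hozmizuhhe

Attach case dative -uh → hozmizuh.
definiteness = definite: zero marking, form stays hozmizuh.
Attach number singular -he (after consonant 'h') → hozmizuhhe.
noun class = class II: zero marking, form stays hozmizuhhe.
Nasal assimilation: no change.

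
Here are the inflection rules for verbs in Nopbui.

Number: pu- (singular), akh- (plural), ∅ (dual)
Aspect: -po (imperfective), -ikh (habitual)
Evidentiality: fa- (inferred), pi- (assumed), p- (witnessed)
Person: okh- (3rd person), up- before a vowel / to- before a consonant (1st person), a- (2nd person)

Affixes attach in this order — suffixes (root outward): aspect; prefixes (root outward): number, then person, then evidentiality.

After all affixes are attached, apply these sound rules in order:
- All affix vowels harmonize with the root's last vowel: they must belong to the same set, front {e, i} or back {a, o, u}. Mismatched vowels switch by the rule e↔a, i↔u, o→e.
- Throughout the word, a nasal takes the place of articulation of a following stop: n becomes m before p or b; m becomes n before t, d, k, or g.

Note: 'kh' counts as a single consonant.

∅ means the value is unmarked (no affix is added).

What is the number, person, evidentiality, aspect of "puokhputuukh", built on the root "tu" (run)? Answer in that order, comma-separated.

Segment: pi-okh-pu-tu-ikh.
number: pu- → singular.
person: okh- → 3rd person.
evidentiality: pi- → assumed.
aspect: -ikh → habitual.

singular, 3rd person, assumed, habitual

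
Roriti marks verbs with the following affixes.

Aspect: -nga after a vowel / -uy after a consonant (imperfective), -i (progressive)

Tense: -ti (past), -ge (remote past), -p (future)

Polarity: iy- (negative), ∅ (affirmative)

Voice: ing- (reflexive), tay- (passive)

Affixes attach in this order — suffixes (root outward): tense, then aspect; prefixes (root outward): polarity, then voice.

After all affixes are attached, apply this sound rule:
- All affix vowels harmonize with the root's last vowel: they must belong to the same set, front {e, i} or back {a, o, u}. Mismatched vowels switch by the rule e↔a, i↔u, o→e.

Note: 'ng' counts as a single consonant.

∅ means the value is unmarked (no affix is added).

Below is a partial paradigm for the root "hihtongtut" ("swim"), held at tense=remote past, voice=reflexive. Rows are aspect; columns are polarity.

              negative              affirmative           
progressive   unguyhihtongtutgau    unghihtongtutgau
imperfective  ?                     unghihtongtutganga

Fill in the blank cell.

Attach polarity negative iy- → iyhihtongtut.
Attach tense remote past -ge → iyhihtongtutge.
Attach voice reflexive ing- → ingiyhihtongtutge.
Attach aspect imperfective -nga (after vowel 'e') → ingiyhihtongtutgenga.
Apply vowel harmony: ingiyhihtongtutgenga → unguyhihtongtutganga.

unguyhihtongtutganga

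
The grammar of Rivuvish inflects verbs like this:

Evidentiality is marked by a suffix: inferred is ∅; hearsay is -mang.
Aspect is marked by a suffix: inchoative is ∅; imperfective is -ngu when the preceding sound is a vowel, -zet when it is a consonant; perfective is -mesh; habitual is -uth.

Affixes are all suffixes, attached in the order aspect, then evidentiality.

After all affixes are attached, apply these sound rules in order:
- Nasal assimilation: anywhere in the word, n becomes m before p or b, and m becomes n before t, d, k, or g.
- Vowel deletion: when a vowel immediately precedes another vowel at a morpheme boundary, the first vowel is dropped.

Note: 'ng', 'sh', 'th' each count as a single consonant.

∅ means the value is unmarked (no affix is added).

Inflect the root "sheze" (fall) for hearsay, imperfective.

shezengumang

Attach aspect imperfective -ngu (after vowel 'e') → shezengu.
Attach evidentiality hearsay -mang → shezengumang.
Nasal assimilation: no change.
Vowel deletion: no change.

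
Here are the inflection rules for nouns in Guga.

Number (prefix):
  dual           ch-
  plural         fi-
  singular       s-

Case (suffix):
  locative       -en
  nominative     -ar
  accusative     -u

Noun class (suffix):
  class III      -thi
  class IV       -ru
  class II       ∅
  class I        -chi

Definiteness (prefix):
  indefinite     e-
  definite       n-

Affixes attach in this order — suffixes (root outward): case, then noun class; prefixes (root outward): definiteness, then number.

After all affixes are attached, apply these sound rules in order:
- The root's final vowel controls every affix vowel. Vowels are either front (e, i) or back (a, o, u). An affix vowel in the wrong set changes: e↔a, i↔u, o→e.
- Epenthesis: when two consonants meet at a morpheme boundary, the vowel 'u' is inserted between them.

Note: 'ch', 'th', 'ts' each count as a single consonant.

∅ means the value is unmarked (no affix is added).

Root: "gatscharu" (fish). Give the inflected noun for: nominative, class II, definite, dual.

Attach definiteness definite n- → ngatscharu.
Attach number dual ch- → chngatscharu.
Attach case nominative -ar → chngatscharuar.
noun class = class II: zero marking, form stays chngatscharuar.
Vowel harmony: no change.
Apply epenthesis: chngatscharuar → chunugatscharuar.

chunugatscharuar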